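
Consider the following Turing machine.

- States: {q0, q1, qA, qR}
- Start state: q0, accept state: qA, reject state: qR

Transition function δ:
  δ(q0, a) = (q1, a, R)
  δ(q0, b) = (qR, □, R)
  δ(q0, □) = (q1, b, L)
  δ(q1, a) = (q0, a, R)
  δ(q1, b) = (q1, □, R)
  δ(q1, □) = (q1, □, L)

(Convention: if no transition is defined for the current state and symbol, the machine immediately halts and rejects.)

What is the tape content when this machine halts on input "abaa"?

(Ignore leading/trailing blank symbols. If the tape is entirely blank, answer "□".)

Execution trace:
Initial: [q0]abaa
Step 1: δ(q0, a) = (q1, a, R) → a[q1]baa
Step 2: δ(q1, b) = (q1, □, R) → a□[q1]aa
Step 3: δ(q1, a) = (q0, a, R) → a□a[q0]a
Step 4: δ(q0, a) = (q1, a, R) → a□aa[q1]□
Step 5: δ(q1, □) = (q1, □, L) → a□a[q1]a□
Step 6: δ(q1, a) = (q0, a, R) → a□aa[q0]□
Step 7: δ(q0, □) = (q1, b, L) → a□a[q1]ab
Step 8: δ(q1, a) = (q0, a, R) → a□aa[q0]b
Step 9: δ(q0, b) = (qR, □, R) → a□aa□[qR]□

The machine reaches the reject state qR and halts.

Final tape (ignoring leading/trailing blanks): a□aa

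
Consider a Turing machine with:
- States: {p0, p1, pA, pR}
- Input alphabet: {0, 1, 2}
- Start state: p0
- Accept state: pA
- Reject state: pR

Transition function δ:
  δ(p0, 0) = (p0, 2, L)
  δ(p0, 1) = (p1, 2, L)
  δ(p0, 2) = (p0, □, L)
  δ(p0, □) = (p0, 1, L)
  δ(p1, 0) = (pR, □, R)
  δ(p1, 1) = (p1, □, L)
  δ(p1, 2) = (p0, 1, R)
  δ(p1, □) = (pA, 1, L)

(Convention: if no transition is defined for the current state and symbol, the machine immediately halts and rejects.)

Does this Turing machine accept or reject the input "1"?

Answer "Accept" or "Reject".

Execution trace:
Initial: [p0]1
Step 1: δ(p0, 1) = (p1, 2, L) → [p1]□2
Step 2: δ(p1, □) = (pA, 1, L) → [pA]□12

The machine reaches the accept state pA and halts.

Answer: Accept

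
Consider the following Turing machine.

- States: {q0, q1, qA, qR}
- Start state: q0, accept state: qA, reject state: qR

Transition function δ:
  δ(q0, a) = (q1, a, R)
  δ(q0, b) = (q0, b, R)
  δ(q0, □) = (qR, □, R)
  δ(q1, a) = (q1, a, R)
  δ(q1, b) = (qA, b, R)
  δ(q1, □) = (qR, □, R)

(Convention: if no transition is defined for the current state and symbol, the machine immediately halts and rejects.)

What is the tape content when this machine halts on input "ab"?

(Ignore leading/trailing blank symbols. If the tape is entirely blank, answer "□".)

Execution trace:
Initial: [q0]ab
Step 1: δ(q0, a) = (q1, a, R) → a[q1]b
Step 2: δ(q1, b) = (qA, b, R) → ab[qA]□

The machine reaches the accept state qA and halts.

Final tape (ignoring leading/trailing blanks): ab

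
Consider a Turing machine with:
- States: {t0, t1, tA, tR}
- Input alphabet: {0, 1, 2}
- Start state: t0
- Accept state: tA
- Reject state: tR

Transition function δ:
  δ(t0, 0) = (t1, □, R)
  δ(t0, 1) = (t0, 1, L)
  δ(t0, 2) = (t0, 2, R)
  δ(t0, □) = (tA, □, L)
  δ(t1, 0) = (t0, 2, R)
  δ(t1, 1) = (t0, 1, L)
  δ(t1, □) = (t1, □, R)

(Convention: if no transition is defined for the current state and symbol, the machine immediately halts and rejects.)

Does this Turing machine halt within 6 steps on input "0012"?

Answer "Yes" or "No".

Execution trace:
Initial: [t0]0012
Step 1: δ(t0, 0) = (t1, □, R) → □[t1]012
Step 2: δ(t1, 0) = (t0, 2, R) → □2[t0]12
Step 3: δ(t0, 1) = (t0, 1, L) → □[t0]212
Step 4: δ(t0, 2) = (t0, 2, R) → □2[t0]12
Step 5: δ(t0, 1) = (t0, 1, L) → □[t0]212
Step 6: δ(t0, 2) = (t0, 2, R) → □2[t0]12

The machine has not reached a halting state after 6 steps.
The machine did not halt within the 6-step bound.

Answer: No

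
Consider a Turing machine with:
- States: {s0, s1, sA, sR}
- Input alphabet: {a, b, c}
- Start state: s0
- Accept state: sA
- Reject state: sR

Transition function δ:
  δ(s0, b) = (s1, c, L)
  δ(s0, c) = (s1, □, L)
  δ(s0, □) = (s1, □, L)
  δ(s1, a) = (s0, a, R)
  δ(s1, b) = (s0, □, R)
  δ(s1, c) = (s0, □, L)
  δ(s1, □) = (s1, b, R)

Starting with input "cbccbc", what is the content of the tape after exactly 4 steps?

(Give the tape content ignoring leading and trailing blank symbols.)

Execution trace:
Initial: [s0]cbccbc
Step 1: δ(s0, c) = (s1, □, L) → [s1]□□bccbc
Step 2: δ(s1, □) = (s1, b, R) → b[s1]□bccbc
Step 3: δ(s1, □) = (s1, b, R) → bb[s1]bccbc
Step 4: δ(s1, b) = (s0, □, R) → bb□[s0]ccbc

After 4 steps, the tape (ignoring leading/trailing blanks) is: bb□ccbc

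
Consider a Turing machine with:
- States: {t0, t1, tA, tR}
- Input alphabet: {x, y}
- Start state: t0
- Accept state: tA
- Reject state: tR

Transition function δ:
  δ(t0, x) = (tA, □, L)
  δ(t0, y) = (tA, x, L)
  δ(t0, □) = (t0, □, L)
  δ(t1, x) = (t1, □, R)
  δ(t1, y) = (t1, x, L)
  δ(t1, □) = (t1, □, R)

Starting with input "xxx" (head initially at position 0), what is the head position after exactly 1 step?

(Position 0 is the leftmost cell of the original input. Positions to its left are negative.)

Execution trace (head position shown):
Step 0: [t0]xxx  (head at position 0)
Step 1: move left → [tA]□□xx  (head at position -1)

After 1 step, the head is at position -1.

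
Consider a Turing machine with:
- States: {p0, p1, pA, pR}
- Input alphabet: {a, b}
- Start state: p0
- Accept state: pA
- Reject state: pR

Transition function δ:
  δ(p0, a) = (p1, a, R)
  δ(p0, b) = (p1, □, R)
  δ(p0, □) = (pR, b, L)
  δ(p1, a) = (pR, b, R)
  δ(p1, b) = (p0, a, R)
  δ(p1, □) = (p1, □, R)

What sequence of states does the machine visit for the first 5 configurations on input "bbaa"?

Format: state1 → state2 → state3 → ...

Execution trace:
Initial: [p0]bbaa
Step 1: δ(p0, b) = (p1, □, R) → □[p1]baa
Step 2: δ(p1, b) = (p0, a, R) → □a[p0]aa
Step 3: δ(p0, a) = (p1, a, R) → □aa[p1]a
Step 4: δ(p1, a) = (pR, b, R) → □aab[pR]□

The machine reaches the reject state pR and halts.

State sequence: p0 → p1 → p0 → p1 → pR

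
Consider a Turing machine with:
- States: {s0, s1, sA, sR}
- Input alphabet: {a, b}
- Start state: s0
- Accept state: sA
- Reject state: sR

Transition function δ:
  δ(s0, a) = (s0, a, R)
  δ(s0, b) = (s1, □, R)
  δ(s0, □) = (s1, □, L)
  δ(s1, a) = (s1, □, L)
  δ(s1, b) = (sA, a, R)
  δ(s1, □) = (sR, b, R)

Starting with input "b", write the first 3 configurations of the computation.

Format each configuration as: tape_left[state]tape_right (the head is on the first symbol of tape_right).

Transitions applied:
Step 1: δ(s0, b) = (s1, □, R)
Step 2: δ(s1, □) = (sR, b, R)

The first 3 configurations are:
[s0]b ⊢ □[s1]□ ⊢ □b[sR]□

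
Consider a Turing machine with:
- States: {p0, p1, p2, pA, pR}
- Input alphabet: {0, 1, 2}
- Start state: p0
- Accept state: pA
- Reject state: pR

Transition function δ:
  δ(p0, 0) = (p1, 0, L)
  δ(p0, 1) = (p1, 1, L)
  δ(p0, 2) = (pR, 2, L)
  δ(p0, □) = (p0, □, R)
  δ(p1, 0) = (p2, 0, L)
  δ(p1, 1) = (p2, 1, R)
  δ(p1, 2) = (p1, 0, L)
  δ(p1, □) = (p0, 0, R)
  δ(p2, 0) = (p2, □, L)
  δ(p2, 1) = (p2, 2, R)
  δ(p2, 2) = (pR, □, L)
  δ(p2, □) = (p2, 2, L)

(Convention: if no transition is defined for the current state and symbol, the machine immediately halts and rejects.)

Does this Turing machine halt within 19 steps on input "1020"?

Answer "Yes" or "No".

Execution trace:
Initial: [p0]1020
Step 1: δ(p0, 1) = (p1, 1, L) → [p1]□1020
Step 2: δ(p1, □) = (p0, 0, R) → 0[p0]1020
Step 3: δ(p0, 1) = (p1, 1, L) → [p1]01020
Step 4: δ(p1, 0) = (p2, 0, L) → [p2]□01020
Step 5: δ(p2, □) = (p2, 2, L) → [p2]□201020
Step 6: δ(p2, □) = (p2, 2, L) → [p2]□2201020
Step 7: δ(p2, □) = (p2, 2, L) → [p2]□22201020
Step 8: δ(p2, □) = (p2, 2, L) → [p2]□222201020
Step 9: δ(p2, □) = (p2, 2, L) → [p2]□2222201020
Step 10: δ(p2, □) = (p2, 2, L) → [p2]□22222201020
Step 11: δ(p2, □) = (p2, 2, L) → [p2]□222222201020
Step 12: δ(p2, □) = (p2, 2, L) → [p2]□2222222201020
Step 13: δ(p2, □) = (p2, 2, L) → [p2]□22222222201020
Step 14: δ(p2, □) = (p2, 2, L) → [p2]□222222222201020
Step 15: δ(p2, □) = (p2, 2, L) → [p2]□2222222222201020
Step 16: δ(p2, □) = (p2, 2, L) → [p2]□22222222222201020
Step 17: δ(p2, □) = (p2, 2, L) → [p2]□222222222222201020
Step 18: δ(p2, □) = (p2, 2, L) → [p2]□2222222222222201020
Step 19: δ(p2, □) = (p2, 2, L) → [p2]□22222222222222201020

The machine has not reached a halting state after 19 steps.
The machine did not halt within the 19-step bound.

Answer: No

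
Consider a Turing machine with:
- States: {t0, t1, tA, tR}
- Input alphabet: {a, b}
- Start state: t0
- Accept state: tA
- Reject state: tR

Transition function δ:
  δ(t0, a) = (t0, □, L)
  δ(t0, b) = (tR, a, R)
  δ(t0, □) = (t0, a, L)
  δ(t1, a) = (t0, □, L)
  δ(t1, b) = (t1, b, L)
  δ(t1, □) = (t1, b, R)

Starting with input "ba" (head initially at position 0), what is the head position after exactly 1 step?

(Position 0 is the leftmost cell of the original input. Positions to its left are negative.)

Execution trace (head position shown):
Step 0: [t0]ba  (head at position 0)
Step 1: move right → a[tR]a  (head at position 1)

After 1 step, the head is at position 1.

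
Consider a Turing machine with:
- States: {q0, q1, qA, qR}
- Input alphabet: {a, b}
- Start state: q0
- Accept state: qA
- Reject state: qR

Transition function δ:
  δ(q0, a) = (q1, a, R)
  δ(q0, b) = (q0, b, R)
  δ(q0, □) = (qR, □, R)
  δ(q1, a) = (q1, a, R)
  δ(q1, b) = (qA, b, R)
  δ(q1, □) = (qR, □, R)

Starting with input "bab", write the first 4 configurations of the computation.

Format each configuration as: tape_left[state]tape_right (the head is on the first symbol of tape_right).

Transitions applied:
Step 1: δ(q0, b) = (q0, b, R)
Step 2: δ(q0, a) = (q1, a, R)
Step 3: δ(q1, b) = (qA, b, R)

The first 4 configurations are:
[q0]bab ⊢ b[q0]ab ⊢ ba[q1]b ⊢ bab[qA]□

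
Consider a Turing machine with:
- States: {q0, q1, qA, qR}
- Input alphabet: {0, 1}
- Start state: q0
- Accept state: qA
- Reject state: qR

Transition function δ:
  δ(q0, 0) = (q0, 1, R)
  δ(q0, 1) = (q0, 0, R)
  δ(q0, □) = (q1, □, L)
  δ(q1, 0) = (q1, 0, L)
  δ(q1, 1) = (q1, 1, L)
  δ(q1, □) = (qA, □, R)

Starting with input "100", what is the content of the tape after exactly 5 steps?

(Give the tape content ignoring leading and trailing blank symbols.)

Execution trace:
Initial: [q0]100
Step 1: δ(q0, 1) = (q0, 0, R) → 0[q0]00
Step 2: δ(q0, 0) = (q0, 1, R) → 01[q0]0
Step 3: δ(q0, 0) = (q0, 1, R) → 011[q0]□
Step 4: δ(q0, □) = (q1, □, L) → 01[q1]1□
Step 5: δ(q1, 1) = (q1, 1, L) → 0[q1]11□

After 5 steps, the tape (ignoring leading/trailing blanks) is: 011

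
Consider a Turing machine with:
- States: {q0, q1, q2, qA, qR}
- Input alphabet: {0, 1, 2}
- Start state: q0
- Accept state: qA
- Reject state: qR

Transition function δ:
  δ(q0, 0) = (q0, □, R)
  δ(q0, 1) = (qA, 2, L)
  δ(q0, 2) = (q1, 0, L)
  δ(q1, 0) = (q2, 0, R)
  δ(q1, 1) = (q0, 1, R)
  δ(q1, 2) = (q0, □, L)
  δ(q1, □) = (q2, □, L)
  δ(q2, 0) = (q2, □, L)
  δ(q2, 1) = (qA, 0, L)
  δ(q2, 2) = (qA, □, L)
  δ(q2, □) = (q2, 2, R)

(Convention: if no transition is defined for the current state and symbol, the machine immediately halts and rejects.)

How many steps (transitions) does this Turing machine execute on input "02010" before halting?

Execution trace:
Initial: [q0]02010
Step 1: δ(q0, 0) = (q0, □, R) → □[q0]2010
Step 2: δ(q0, 2) = (q1, 0, L) → [q1]□0010
Step 3: δ(q1, □) = (q2, □, L) → [q2]□□0010
Step 4: δ(q2, □) = (q2, 2, R) → 2[q2]□0010
Step 5: δ(q2, □) = (q2, 2, R) → 22[q2]0010
Step 6: δ(q2, 0) = (q2, □, L) → 2[q2]2□010
Step 7: δ(q2, 2) = (qA, □, L) → [qA]2□□010

The machine reaches the accept state qA and halts.

The machine executed 7 steps before halting.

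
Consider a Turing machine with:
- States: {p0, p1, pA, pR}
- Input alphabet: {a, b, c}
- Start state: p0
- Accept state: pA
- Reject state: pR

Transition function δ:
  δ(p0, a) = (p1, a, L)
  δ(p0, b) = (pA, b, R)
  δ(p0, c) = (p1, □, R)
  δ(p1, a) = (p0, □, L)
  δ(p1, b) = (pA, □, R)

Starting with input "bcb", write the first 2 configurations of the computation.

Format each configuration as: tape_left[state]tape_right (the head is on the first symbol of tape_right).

Transitions applied:
Step 1: δ(p0, b) = (pA, b, R)

The first 2 configurations are:
[p0]bcb ⊢ b[pA]cb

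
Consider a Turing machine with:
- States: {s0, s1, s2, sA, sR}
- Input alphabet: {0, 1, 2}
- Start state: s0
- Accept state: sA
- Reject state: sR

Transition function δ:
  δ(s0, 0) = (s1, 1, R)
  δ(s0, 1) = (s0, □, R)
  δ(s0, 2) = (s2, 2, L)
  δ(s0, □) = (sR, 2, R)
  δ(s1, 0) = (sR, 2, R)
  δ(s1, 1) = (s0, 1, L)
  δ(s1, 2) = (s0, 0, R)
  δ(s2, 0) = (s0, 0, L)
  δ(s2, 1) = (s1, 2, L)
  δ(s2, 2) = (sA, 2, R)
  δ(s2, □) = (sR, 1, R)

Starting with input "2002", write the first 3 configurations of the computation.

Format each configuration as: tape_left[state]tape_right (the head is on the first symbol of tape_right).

Transitions applied:
Step 1: δ(s0, 2) = (s2, 2, L)
Step 2: δ(s2, □) = (sR, 1, R)

The first 3 configurations are:
[s0]2002 ⊢ [s2]□2002 ⊢ 1[sR]2002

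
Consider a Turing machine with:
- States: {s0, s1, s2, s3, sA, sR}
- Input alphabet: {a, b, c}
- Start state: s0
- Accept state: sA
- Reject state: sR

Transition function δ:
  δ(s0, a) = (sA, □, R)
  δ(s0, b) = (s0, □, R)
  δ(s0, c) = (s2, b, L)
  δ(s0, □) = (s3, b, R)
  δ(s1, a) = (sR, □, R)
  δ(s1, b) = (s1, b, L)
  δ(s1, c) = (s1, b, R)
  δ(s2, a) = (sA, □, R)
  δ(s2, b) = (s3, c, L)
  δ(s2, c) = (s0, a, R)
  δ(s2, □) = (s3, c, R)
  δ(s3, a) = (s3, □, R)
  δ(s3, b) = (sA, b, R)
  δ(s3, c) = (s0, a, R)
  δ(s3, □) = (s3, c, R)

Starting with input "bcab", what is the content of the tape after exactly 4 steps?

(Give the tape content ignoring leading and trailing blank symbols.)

Execution trace:
Initial: [s0]bcab
Step 1: δ(s0, b) = (s0, □, R) → □[s0]cab
Step 2: δ(s0, c) = (s2, b, L) → [s2]□bab
Step 3: δ(s2, □) = (s3, c, R) → c[s3]bab
Step 4: δ(s3, b) = (sA, b, R) → cb[sA]ab

The machine reaches the accept state sA and halts.

After 4 steps, the tape (ignoring leading/trailing blanks) is: cbab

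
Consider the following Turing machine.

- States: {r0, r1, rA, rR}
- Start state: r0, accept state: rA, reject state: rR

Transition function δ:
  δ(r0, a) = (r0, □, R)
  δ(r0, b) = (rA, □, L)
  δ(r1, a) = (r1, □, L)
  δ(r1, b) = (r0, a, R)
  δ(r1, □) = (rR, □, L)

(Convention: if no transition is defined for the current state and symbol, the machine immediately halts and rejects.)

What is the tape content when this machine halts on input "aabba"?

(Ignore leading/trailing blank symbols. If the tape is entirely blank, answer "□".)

Execution trace:
Initial: [r0]aabba
Step 1: δ(r0, a) = (r0, □, R) → □[r0]abba
Step 2: δ(r0, a) = (r0, □, R) → □□[r0]bba
Step 3: δ(r0, b) = (rA, □, L) → □[rA]□□ba

The machine reaches the accept state rA and halts.

Final tape (ignoring leading/trailing blanks): ba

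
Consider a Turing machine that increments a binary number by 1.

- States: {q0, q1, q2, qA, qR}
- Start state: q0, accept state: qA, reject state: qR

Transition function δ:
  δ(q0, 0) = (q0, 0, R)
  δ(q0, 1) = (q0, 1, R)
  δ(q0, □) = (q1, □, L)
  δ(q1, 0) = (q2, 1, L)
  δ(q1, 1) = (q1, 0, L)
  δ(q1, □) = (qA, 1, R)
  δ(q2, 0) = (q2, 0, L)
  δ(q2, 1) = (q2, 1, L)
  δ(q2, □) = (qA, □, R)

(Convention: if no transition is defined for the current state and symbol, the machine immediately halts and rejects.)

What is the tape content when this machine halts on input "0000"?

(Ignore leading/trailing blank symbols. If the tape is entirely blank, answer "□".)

Execution trace:
Initial: [q0]0000
Step 1: δ(q0, 0) = (q0, 0, R) → 0[q0]000
Step 2: δ(q0, 0) = (q0, 0, R) → 00[q0]00
Step 3: δ(q0, 0) = (q0, 0, R) → 000[q0]0
Step 4: δ(q0, 0) = (q0, 0, R) → 0000[q0]□
Step 5: δ(q0, □) = (q1, □, L) → 000[q1]0□
Step 6: δ(q1, 0) = (q2, 1, L) → 00[q2]01□
Step 7: δ(q2, 0) = (q2, 0, L) → 0[q2]001□
Step 8: δ(q2, 0) = (q2, 0, L) → [q2]0001□
Step 9: δ(q2, 0) = (q2, 0, L) → [q2]□0001□
Step 10: δ(q2, □) = (qA, □, R) → □[qA]0001□

The machine reaches the accept state qA and halts.

Final tape (ignoring leading/trailing blanks): 0001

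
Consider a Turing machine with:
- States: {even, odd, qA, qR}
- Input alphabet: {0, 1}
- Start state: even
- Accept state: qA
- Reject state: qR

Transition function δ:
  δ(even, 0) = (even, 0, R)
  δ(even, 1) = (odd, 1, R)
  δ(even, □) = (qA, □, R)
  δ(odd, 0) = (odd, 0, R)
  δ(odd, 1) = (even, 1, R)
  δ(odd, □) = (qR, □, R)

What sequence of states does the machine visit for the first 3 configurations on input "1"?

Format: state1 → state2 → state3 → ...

Execution trace:
Initial: [even]1
Step 1: δ(even, 1) = (odd, 1, R) → 1[odd]□
Step 2: δ(odd, □) = (qR, □, R) → 1□[qR]□

The machine reaches the reject state qR and halts.

State sequence: even → odd → qR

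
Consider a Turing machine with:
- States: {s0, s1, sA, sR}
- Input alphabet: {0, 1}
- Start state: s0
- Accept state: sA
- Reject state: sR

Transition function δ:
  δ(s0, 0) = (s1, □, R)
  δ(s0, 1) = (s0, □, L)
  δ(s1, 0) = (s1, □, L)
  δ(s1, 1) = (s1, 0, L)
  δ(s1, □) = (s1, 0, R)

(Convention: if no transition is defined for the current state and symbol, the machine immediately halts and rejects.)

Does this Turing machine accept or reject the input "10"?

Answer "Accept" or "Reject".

Execution trace:
Initial: [s0]10
Step 1: δ(s0, 1) = (s0, □, L) → [s0]□□0

No transition is defined for δ(s0, □). By convention the machine halts and rejects.

Answer: Reject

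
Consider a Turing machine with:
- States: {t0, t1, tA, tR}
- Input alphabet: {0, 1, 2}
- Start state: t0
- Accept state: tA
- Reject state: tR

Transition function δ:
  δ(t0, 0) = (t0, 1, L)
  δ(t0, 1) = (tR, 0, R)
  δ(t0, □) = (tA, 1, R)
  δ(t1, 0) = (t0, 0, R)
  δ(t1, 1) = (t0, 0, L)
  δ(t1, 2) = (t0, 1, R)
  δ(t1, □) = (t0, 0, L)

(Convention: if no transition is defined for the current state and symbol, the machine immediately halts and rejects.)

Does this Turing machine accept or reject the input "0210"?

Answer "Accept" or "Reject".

Execution trace:
Initial: [t0]0210
Step 1: δ(t0, 0) = (t0, 1, L) → [t0]□1210
Step 2: δ(t0, □) = (tA, 1, R) → 1[tA]1210

The machine reaches the accept state tA and halts.

Answer: Accept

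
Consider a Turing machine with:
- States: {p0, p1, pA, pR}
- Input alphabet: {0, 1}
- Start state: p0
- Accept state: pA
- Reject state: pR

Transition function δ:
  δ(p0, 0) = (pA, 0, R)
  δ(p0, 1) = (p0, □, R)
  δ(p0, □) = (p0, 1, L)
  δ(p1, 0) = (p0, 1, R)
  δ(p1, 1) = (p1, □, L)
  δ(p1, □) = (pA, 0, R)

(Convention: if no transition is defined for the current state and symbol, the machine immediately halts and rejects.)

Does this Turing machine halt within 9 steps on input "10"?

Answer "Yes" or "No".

Execution trace:
Initial: [p0]10
Step 1: δ(p0, 1) = (p0, □, R) → □[p0]0
Step 2: δ(p0, 0) = (pA, 0, R) → □0[pA]□

The machine reaches the accept state pA and halts.
The machine halted after 2 steps (within the 9-step bound).

Answer: Yes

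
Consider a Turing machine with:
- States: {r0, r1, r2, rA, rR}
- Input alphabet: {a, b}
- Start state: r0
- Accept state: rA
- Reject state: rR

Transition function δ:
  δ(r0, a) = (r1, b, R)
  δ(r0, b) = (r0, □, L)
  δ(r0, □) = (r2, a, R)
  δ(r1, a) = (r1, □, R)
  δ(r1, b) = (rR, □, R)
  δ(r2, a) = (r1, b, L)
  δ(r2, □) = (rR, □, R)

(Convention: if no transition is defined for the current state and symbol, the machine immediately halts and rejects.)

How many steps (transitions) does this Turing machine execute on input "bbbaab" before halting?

Execution trace:
Initial: [r0]bbbaab
Step 1: δ(r0, b) = (r0, □, L) → [r0]□□bbaab
Step 2: δ(r0, □) = (r2, a, R) → a[r2]□bbaab
Step 3: δ(r2, □) = (rR, □, R) → a□[rR]bbaab

The machine reaches the reject state rR and halts.

The machine executed 3 steps before halting.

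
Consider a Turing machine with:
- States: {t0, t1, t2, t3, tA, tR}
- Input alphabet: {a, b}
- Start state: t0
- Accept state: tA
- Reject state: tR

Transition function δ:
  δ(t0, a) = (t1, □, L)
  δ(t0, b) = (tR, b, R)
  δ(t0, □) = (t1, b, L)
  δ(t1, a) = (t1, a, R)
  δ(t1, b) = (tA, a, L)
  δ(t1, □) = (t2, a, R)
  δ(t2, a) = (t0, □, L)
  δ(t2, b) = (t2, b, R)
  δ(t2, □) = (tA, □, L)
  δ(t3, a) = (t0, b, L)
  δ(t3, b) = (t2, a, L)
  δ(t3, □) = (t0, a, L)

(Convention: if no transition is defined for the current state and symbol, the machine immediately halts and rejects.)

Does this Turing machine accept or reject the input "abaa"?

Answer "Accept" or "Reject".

Execution trace:
Initial: [t0]abaa
Step 1: δ(t0, a) = (t1, □, L) → [t1]□□baa
Step 2: δ(t1, □) = (t2, a, R) → a[t2]□baa
Step 3: δ(t2, □) = (tA, □, L) → [tA]a□baa

The machine reaches the accept state tA and halts.

Answer: Accept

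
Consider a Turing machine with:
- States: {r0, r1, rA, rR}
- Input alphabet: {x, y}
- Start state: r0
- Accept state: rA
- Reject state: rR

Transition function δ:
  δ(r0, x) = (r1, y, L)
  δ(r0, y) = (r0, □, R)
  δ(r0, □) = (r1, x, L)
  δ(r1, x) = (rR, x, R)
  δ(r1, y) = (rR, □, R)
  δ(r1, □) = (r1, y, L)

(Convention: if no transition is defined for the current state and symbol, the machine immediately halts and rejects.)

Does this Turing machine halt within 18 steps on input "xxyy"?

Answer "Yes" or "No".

Execution trace:
Initial: [r0]xxyy
Step 1: δ(r0, x) = (r1, y, L) → [r1]□yxyy
Step 2: δ(r1, □) = (r1, y, L) → [r1]□yyxyy
Step 3: δ(r1, □) = (r1, y, L) → [r1]□yyyxyy
Step 4: δ(r1, □) = (r1, y, L) → [r1]□yyyyxyy
Step 5: δ(r1, □) = (r1, y, L) → [r1]□yyyyyxyy
Step 6: δ(r1, □) = (r1, y, L) → [r1]□yyyyyyxyy
Step 7: δ(r1, □) = (r1, y, L) → [r1]□yyyyyyyxyy
Step 8: δ(r1, □) = (r1, y, L) → [r1]□yyyyyyyyxyy
Step 9: δ(r1, □) = (r1, y, L) → [r1]□yyyyyyyyyxyy
Step 10: δ(r1, □) = (r1, y, L) → [r1]□yyyyyyyyyyxyy
Step 11: δ(r1, □) = (r1, y, L) → [r1]□yyyyyyyyyyyxyy
Step 12: δ(r1, □) = (r1, y, L) → [r1]□yyyyyyyyyyyyxyy
Step 13: δ(r1, □) = (r1, y, L) → [r1]□yyyyyyyyyyyyyxyy
Step 14: δ(r1, □) = (r1, y, L) → [r1]□yyyyyyyyyyyyyyxyy
Step 15: δ(r1, □) = (r1, y, L) → [r1]□yyyyyyyyyyyyyyyxyy
Step 16: δ(r1, □) = (r1, y, L) → [r1]□yyyyyyyyyyyyyyyyxyy
Step 17: δ(r1, □) = (r1, y, L) → [r1]□yyyyyyyyyyyyyyyyyxyy
Step 18: δ(r1, □) = (r1, y, L) → [r1]□yyyyyyyyyyyyyyyyyyxyy

The machine has not reached a halting state after 18 steps.
The machine did not halt within the 18-step bound.

Answer: No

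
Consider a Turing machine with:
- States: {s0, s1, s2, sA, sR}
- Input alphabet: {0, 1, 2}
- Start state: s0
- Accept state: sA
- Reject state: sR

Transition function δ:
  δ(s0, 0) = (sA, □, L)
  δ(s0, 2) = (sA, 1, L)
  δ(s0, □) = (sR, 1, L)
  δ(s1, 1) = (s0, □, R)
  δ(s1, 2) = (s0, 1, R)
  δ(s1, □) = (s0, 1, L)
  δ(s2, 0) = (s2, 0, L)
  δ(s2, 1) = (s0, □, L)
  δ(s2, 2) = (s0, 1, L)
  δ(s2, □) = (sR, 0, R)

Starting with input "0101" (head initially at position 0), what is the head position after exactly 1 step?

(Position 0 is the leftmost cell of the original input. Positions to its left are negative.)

Execution trace (head position shown):
Step 0: [s0]0101  (head at position 0)
Step 1: move left → [sA]□□101  (head at position -1)

After 1 step, the head is at position -1.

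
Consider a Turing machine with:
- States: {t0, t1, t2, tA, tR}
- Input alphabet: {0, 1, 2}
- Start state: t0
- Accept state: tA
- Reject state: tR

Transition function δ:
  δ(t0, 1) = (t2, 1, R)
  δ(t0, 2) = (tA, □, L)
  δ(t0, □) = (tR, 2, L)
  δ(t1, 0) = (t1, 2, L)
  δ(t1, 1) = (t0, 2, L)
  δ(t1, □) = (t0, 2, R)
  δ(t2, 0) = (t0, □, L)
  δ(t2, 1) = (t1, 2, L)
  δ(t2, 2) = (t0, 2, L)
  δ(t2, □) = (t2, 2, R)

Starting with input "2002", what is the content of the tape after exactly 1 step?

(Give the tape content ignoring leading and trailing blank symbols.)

Execution trace:
Initial: [t0]2002
Step 1: δ(t0, 2) = (tA, □, L) → [tA]□□002

The machine reaches the accept state tA and halts.

After 1 step, the tape (ignoring leading/trailing blanks) is: 002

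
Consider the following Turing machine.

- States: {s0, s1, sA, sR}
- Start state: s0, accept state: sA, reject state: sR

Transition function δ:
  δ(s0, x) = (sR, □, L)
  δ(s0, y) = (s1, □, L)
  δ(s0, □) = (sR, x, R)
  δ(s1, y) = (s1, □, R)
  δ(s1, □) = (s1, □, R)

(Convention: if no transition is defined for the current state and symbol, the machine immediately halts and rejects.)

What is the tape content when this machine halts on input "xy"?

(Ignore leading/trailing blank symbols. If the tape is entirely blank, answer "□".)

Execution trace:
Initial: [s0]xy
Step 1: δ(s0, x) = (sR, □, L) → [sR]□□y

The machine reaches the reject state sR and halts.

Final tape (ignoring leading/trailing blanks): y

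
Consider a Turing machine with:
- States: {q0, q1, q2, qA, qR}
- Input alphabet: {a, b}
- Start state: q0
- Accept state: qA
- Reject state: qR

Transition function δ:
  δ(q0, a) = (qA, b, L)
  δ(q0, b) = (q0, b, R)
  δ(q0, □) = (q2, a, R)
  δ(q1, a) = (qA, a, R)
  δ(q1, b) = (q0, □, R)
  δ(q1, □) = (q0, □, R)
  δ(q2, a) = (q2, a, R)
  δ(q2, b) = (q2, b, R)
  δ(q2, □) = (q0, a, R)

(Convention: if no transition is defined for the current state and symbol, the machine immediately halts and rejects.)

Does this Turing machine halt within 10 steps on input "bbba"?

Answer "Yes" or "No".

Execution trace:
Initial: [q0]bbba
Step 1: δ(q0, b) = (q0, b, R) → b[q0]bba
Step 2: δ(q0, b) = (q0, b, R) → bb[q0]ba
Step 3: δ(q0, b) = (q0, b, R) → bbb[q0]a
Step 4: δ(q0, a) = (qA, b, L) → bb[qA]bb

The machine reaches the accept state qA and halts.
The machine halted after 4 steps (within the 10-step bound).

Answer: Yes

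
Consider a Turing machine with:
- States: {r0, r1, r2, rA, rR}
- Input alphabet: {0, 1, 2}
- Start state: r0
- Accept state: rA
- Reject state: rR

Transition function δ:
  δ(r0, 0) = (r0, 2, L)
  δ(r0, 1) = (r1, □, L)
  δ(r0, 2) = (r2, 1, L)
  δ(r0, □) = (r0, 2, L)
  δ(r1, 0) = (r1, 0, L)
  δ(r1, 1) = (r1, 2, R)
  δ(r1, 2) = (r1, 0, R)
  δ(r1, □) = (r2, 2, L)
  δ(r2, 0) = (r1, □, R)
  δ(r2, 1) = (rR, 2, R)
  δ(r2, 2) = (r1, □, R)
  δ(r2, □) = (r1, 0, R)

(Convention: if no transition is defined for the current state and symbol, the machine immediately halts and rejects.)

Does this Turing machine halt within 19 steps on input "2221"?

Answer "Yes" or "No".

Execution trace:
Initial: [r0]2221
Step 1: δ(r0, 2) = (r2, 1, L) → [r2]□1221
Step 2: δ(r2, □) = (r1, 0, R) → 0[r1]1221
Step 3: δ(r1, 1) = (r1, 2, R) → 02[r1]221
Step 4: δ(r1, 2) = (r1, 0, R) → 020[r1]21
Step 5: δ(r1, 2) = (r1, 0, R) → 0200[r1]1
Step 6: δ(r1, 1) = (r1, 2, R) → 02002[r1]□
Step 7: δ(r1, □) = (r2, 2, L) → 0200[r2]22
Step 8: δ(r2, 2) = (r1, □, R) → 0200□[r1]2
Step 9: δ(r1, 2) = (r1, 0, R) → 0200□0[r1]□
Step 10: δ(r1, □) = (r2, 2, L) → 0200□[r2]02
Step 11: δ(r2, 0) = (r1, □, R) → 0200□□[r1]2
Step 12: δ(r1, 2) = (r1, 0, R) → 0200□□0[r1]□
Step 13: δ(r1, □) = (r2, 2, L) → 0200□□[r2]02
Step 14: δ(r2, 0) = (r1, □, R) → 0200□□□[r1]2
Step 15: δ(r1, 2) = (r1, 0, R) → 0200□□□0[r1]□
Step 16: δ(r1, □) = (r2, 2, L) → 0200□□□[r2]02
Step 17: δ(r2, 0) = (r1, □, R) → 0200□□□□[r1]2
Step 18: δ(r1, 2) = (r1, 0, R) → 0200□□□□0[r1]□
Step 19: δ(r1, □) = (r2, 2, L) → 0200□□□□[r2]02

The machine has not reached a halting state after 19 steps.
The machine did not halt within the 19-step bound.

Answer: No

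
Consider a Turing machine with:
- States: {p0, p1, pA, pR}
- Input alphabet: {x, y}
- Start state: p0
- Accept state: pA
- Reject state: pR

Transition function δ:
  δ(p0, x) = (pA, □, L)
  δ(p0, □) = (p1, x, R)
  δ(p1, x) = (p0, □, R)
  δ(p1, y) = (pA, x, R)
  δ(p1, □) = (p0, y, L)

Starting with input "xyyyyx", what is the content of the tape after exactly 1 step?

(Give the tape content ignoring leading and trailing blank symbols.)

Execution trace:
Initial: [p0]xyyyyx
Step 1: δ(p0, x) = (pA, □, L) → [pA]□□yyyyx

The machine reaches the accept state pA and halts.

After 1 step, the tape (ignoring leading/trailing blanks) is: yyyyx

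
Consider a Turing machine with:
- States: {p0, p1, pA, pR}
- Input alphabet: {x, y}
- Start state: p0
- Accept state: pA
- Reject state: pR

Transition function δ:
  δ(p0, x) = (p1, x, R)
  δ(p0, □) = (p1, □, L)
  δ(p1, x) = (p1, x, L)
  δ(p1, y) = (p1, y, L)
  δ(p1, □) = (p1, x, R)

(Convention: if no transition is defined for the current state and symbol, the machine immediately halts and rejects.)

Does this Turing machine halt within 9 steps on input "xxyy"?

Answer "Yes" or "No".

Execution trace:
Initial: [p0]xxyy
Step 1: δ(p0, x) = (p1, x, R) → x[p1]xyy
Step 2: δ(p1, x) = (p1, x, L) → [p1]xxyy
Step 3: δ(p1, x) = (p1, x, L) → [p1]□xxyy
Step 4: δ(p1, □) = (p1, x, R) → x[p1]xxyy
Step 5: δ(p1, x) = (p1, x, L) → [p1]xxxyy
Step 6: δ(p1, x) = (p1, x, L) → [p1]□xxxyy
Step 7: δ(p1, □) = (p1, x, R) → x[p1]xxxyy
Step 8: δ(p1, x) = (p1, x, L) → [p1]xxxxyy
Step 9: δ(p1, x) = (p1, x, L) → [p1]□xxxxyy

The machine has not reached a halting state after 9 steps.
The machine did not halt within the 9-step bound.

Answer: No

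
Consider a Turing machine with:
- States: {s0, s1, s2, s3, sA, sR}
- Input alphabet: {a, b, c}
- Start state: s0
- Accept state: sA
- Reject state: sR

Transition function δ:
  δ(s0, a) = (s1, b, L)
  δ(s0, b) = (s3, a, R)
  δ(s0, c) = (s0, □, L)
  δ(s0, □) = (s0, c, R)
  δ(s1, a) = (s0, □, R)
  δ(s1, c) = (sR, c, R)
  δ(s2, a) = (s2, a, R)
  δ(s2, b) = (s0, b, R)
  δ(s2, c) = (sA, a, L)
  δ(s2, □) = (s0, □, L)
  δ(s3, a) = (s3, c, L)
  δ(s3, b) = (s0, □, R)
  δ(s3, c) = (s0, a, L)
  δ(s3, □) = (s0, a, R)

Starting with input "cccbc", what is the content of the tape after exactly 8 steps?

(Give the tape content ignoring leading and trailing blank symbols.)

Execution trace:
Initial: [s0]cccbc
Step 1: δ(s0, c) = (s0, □, L) → [s0]□□ccbc
Step 2: δ(s0, □) = (s0, c, R) → c[s0]□ccbc
Step 3: δ(s0, □) = (s0, c, R) → cc[s0]ccbc
Step 4: δ(s0, c) = (s0, □, L) → c[s0]c□cbc
Step 5: δ(s0, c) = (s0, □, L) → [s0]c□□cbc
Step 6: δ(s0, c) = (s0, □, L) → [s0]□□□□cbc
Step 7: δ(s0, □) = (s0, c, R) → c[s0]□□□cbc
Step 8: δ(s0, □) = (s0, c, R) → cc[s0]□□cbc

After 8 steps, the tape (ignoring leading/trailing blanks) is: cc□□cbc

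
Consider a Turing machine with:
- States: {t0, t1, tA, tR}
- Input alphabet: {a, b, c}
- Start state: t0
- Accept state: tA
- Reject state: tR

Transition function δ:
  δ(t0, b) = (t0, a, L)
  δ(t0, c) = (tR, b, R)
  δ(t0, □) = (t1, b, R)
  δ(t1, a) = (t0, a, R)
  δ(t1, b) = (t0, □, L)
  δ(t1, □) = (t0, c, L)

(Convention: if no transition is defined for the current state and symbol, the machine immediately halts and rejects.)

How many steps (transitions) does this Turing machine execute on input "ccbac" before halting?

Execution trace:
Initial: [t0]ccbac
Step 1: δ(t0, c) = (tR, b, R) → b[tR]cbac

The machine reaches the reject state tR and halts.

The machine executed 1 step before halting.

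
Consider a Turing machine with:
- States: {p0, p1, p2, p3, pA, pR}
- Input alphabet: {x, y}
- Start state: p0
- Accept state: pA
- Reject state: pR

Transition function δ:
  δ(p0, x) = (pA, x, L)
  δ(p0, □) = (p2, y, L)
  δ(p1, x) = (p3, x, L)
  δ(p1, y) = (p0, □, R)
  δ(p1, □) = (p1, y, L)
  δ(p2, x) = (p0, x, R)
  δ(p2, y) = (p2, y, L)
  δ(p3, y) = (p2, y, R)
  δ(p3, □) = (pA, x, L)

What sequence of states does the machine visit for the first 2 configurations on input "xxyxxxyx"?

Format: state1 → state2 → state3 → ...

Execution trace:
Initial: [p0]xxyxxxyx
Step 1: δ(p0, x) = (pA, x, L) → [pA]□xxyxxxyx

The machine reaches the accept state pA and halts.

State sequence: p0 → pA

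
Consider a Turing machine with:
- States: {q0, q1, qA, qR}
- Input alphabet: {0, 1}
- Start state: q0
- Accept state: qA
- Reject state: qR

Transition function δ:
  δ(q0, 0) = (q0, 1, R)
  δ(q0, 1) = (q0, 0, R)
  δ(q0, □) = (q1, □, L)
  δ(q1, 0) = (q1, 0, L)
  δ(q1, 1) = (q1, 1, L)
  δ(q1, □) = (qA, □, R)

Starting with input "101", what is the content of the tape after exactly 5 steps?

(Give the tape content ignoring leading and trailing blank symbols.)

Execution trace:
Initial: [q0]101
Step 1: δ(q0, 1) = (q0, 0, R) → 0[q0]01
Step 2: δ(q0, 0) = (q0, 1, R) → 01[q0]1
Step 3: δ(q0, 1) = (q0, 0, R) → 010[q0]□
Step 4: δ(q0, □) = (q1, □, L) → 01[q1]0□
Step 5: δ(q1, 0) = (q1, 0, L) → 0[q1]10□

After 5 steps, the tape (ignoring leading/trailing blanks) is: 010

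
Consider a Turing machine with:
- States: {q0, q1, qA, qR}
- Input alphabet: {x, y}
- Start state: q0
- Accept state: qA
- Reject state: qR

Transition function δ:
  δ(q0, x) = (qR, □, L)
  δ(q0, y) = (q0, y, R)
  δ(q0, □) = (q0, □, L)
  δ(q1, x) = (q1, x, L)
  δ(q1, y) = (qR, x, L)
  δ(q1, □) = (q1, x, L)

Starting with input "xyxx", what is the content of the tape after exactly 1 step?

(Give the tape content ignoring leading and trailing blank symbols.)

Execution trace:
Initial: [q0]xyxx
Step 1: δ(q0, x) = (qR, □, L) → [qR]□□yxx

The machine reaches the reject state qR and halts.

After 1 step, the tape (ignoring leading/trailing blanks) is: yxx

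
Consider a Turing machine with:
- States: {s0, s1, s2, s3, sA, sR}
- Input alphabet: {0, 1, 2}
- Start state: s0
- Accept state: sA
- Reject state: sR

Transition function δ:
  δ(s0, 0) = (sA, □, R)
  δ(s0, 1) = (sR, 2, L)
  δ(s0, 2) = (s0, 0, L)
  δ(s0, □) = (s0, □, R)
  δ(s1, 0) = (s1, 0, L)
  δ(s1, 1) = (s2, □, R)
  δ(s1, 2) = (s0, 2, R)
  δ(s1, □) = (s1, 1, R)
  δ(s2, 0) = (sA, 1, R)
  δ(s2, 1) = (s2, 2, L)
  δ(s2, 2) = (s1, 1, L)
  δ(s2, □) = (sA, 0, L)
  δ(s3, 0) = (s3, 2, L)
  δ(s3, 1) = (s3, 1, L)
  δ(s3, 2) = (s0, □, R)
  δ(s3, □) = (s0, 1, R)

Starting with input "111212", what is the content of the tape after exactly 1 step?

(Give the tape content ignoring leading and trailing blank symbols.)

Execution trace:
Initial: [s0]111212
Step 1: δ(s0, 1) = (sR, 2, L) → [sR]□211212

The machine reaches the reject state sR and halts.

After 1 step, the tape (ignoring leading/trailing blanks) is: 211212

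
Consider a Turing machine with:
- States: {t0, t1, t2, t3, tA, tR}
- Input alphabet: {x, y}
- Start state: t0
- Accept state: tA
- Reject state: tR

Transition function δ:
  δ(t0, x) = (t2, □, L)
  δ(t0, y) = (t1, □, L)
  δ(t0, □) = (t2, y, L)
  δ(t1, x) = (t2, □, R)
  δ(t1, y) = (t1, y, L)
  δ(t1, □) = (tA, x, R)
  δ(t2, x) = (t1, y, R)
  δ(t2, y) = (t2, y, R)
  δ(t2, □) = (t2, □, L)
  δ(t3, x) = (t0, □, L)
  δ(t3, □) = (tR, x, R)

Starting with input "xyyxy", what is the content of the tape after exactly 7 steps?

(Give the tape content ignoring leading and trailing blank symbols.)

Execution trace:
Initial: [t0]xyyxy
Step 1: δ(t0, x) = (t2, □, L) → [t2]□□yyxy
Step 2: δ(t2, □) = (t2, □, L) → [t2]□□□yyxy
Step 3: δ(t2, □) = (t2, □, L) → [t2]□□□□yyxy
Step 4: δ(t2, □) = (t2, □, L) → [t2]□□□□□yyxy
Step 5: δ(t2, □) = (t2, □, L) → [t2]□□□□□□yyxy
Step 6: δ(t2, □) = (t2, □, L) → [t2]□□□□□□□yyxy
Step 7: δ(t2, □) = (t2, □, L) → [t2]□□□□□□□□yyxy

After 7 steps, the tape (ignoring leading/trailing blanks) is: yyxy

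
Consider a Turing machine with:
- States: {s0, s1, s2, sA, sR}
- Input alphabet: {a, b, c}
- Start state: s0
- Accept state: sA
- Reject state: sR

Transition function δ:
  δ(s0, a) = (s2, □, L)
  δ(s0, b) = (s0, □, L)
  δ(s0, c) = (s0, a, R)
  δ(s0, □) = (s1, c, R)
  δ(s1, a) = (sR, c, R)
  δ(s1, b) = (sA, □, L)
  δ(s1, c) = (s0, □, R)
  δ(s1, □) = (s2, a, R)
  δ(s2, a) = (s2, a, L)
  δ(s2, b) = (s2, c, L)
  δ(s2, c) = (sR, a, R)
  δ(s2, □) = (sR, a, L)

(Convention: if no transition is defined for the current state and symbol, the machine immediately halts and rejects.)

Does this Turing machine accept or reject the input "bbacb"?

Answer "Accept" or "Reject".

Execution trace:
Initial: [s0]bbacb
Step 1: δ(s0, b) = (s0, □, L) → [s0]□□bacb
Step 2: δ(s0, □) = (s1, c, R) → c[s1]□bacb
Step 3: δ(s1, □) = (s2, a, R) → ca[s2]bacb
Step 4: δ(s2, b) = (s2, c, L) → c[s2]acacb
Step 5: δ(s2, a) = (s2, a, L) → [s2]cacacb
Step 6: δ(s2, c) = (sR, a, R) → a[sR]acacb

The machine reaches the reject state sR and halts.

Answer: Reject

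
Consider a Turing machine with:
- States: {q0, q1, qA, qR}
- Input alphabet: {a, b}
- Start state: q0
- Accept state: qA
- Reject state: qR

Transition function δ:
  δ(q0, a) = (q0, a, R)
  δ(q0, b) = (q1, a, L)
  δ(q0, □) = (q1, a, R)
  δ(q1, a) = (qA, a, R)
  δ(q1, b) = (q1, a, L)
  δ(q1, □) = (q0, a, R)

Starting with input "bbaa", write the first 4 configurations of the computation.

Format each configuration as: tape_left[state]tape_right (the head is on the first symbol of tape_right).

Transitions applied:
Step 1: δ(q0, b) = (q1, a, L)
Step 2: δ(q1, □) = (q0, a, R)
Step 3: δ(q0, a) = (q0, a, R)

The first 4 configurations are:
[q0]bbaa ⊢ [q1]□abaa ⊢ a[q0]abaa ⊢ aa[q0]baa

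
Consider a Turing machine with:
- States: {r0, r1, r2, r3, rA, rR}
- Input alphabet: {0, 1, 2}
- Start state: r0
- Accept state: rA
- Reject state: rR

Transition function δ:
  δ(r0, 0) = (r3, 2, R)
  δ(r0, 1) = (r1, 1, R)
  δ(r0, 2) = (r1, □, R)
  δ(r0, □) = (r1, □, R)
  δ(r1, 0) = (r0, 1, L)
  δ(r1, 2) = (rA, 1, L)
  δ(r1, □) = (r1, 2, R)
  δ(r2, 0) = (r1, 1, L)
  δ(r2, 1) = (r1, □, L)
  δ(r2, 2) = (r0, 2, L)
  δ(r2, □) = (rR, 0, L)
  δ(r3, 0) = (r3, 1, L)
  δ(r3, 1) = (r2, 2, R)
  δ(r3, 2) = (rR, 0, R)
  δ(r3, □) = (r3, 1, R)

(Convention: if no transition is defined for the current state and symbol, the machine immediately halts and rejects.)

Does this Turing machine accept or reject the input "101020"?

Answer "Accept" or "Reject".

Execution trace:
Initial: [r0]101020
Step 1: δ(r0, 1) = (r1, 1, R) → 1[r1]01020
Step 2: δ(r1, 0) = (r0, 1, L) → [r0]111020
Step 3: δ(r0, 1) = (r1, 1, R) → 1[r1]11020

No transition is defined for δ(r1, 1). By convention the machine halts and rejects.

Answer: Reject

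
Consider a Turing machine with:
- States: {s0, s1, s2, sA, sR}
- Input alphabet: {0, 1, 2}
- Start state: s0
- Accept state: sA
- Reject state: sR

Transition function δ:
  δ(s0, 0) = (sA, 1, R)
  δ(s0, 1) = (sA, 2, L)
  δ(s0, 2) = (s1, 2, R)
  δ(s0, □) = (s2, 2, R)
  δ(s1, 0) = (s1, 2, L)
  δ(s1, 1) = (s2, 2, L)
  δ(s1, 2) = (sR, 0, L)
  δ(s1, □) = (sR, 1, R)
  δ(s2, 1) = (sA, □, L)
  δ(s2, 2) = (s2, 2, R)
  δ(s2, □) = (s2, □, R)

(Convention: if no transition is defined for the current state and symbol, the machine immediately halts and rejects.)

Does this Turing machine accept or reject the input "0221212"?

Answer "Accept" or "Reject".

Execution trace:
Initial: [s0]0221212
Step 1: δ(s0, 0) = (sA, 1, R) → 1[sA]221212

The machine reaches the accept state sA and halts.

Answer: Accept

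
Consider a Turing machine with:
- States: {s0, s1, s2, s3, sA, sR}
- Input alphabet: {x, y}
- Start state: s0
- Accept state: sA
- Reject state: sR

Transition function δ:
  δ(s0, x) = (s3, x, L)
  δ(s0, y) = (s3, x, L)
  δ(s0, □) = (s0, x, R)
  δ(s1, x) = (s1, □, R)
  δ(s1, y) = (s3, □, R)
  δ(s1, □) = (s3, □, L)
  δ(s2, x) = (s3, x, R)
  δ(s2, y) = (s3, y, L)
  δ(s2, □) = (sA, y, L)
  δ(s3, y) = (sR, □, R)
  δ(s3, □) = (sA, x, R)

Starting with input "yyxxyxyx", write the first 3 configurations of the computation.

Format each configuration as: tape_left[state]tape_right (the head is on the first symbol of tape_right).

Transitions applied:
Step 1: δ(s0, y) = (s3, x, L)
Step 2: δ(s3, □) = (sA, x, R)

The first 3 configurations are:
[s0]yyxxyxyx ⊢ [s3]□xyxxyxyx ⊢ x[sA]xyxxyxyx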